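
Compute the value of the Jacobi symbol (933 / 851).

-1

(933 / 851)
  = (82 / 851)    [933 ≡ 82 mod 851]
  = -(41 / 851)    [851 ≡ 3 mod 8 ⇒ (2 / 851) = -1]
  = -(851 / 41)    [QR: 41 ≡ 1 mod 4, sign kept]
  = -(31 / 41)    [851 ≡ 31 mod 41]
  = -(41 / 31)    [QR: 41 ≡ 1 mod 4, sign kept]
  = -(10 / 31)    [41 ≡ 10 mod 31]
  = -(5 / 31)    [31 ≡ 7 mod 8 ⇒ (2 / 31) = +1]
  = -(31 / 5)    [QR: 5 ≡ 1 mod 4, sign kept]
  = -(1 / 5)    [31 ≡ 1 mod 5]
  = -1    [(1 / 5) = 1]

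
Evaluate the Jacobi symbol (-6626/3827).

Pull out -1: (-6626/3827) = (-1/3827)·(6626/3827). Since 3827 ≡ 3 (mod 4), (-1/3827) = -1. Now have -(6626/3827).
Reduce the numerator: 6626 ≡ 2799 (mod 3827), so (6626/3827) = (2799/3827).
Both 2799 ≡ 3 and 3827 ≡ 3 (mod 4), so reciprocity gives (2799/3827) = -(3827/2799). Reduce: 3827 ≡ 1028 (mod 2799). Now have (1028/2799).
Factor out 2: 1028 = 2^2·257. Since 2799 ≡ 7 (mod 8), (2/2799) = +1, and (2/2799)^2 = +1. Now have (257/2799).
257 ≡ 1 (mod 4), so quadratic reciprocity gives (257/2799) = (2799/257). Reduce: 2799 ≡ 229 (mod 257). Now have (229/257).
229 ≡ 1 (mod 4), so quadratic reciprocity gives (229/257) = (257/229). Reduce: 257 ≡ 28 (mod 229). Now have (28/229).
Factor out 2: 28 = 2^2·7. Since 229 ≡ 5 (mod 8), (2/229) = -1, and (2/229)^2 = +1. Now have (7/229).
229 ≡ 1 (mod 4), so quadratic reciprocity gives (7/229) = (229/7). Reduce: 229 ≡ 5 (mod 7). Now have (5/7).
5 ≡ 1 (mod 4), so quadratic reciprocity gives (5/7) = (7/5). Reduce: 7 ≡ 2 (mod 5). Now have (2/5).
Factor out 2: 2 = 2. Since 5 ≡ 5 (mod 8), (2/5) = -1. Now have -(1/5).
(1/5) = 1. Collecting the sign factors: -1.

-1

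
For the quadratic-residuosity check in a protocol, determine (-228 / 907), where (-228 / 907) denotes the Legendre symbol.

(-228 / 907)
  = (679 / 907)    [-228 ≡ 679 mod 907]
  = -(907 / 679)    [QR: both ≡ 3 mod 4, sign flips]
  = -(228 / 679)    [907 ≡ 228 mod 679]
  = -(57 / 679)    [679 ≡ 7 mod 8 ⇒ (2 / 679)^2 = +1]
  = -(679 / 57)    [QR: 57 ≡ 1 mod 4, sign kept]
  = -(52 / 57)    [679 ≡ 52 mod 57]
  = -(13 / 57)    [57 ≡ 1 mod 8 ⇒ (2 / 57)^2 = +1]
  = -(57 / 13)    [QR: 13 ≡ 1 mod 4, sign kept]
  = -(5 / 13)    [57 ≡ 5 mod 13]
  = -(13 / 5)    [QR: 5 ≡ 1 mod 4, sign kept]
  = -(3 / 5)    [13 ≡ 3 mod 5]
  = -(5 / 3)    [QR: 5 ≡ 1 mod 4, sign kept]
  = -(2 / 3)    [5 ≡ 2 mod 3]
  = (1 / 3)    [3 ≡ 3 mod 8 ⇒ (2 / 3) = -1]
  = 1    [(1 / 3) = 1]

1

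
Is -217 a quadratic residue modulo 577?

Pull out -1: (-217/577) = (-1/577)·(217/577). Since 577 ≡ 1 (mod 4), (-1/577) = +1. Now have (217/577).
217 ≡ 1 (mod 4), so quadratic reciprocity gives (217/577) = (577/217). Reduce: 577 ≡ 143 (mod 217). Now have (143/217).
217 ≡ 1 (mod 4), so quadratic reciprocity gives (143/217) = (217/143). Reduce: 217 ≡ 74 (mod 143). Now have (74/143).
Factor out 2: 74 = 2·37. Since 143 ≡ 7 (mod 8), (2/143) = +1. Now have (37/143).
37 ≡ 1 (mod 4), so quadratic reciprocity gives (37/143) = (143/37). Reduce: 143 ≡ 32 (mod 37). Now have (32/37).
Factor out 2: 32 = 2^5. Since 37 ≡ 5 (mod 8), (2/37) = -1, and (2/37)^5 = -1. Now have -(1/37).
(1/37) = 1. Collecting the sign factors: -1.
(-217/577) = -1, and 577 is prime, so -217 is not a quadratic residue mod 577.

no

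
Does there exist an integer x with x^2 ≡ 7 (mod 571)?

Both 7 ≡ 3 and 571 ≡ 3 (mod 4), so reciprocity gives (7/571) = -(571/7). Reduce: 571 ≡ 4 (mod 7). Now have -(4/7).
Factor out 2: 4 = 2^2. Since 7 ≡ 7 (mod 8), (2/7) = +1, and (2/7)^2 = +1. Now have -(1/7).
(1/7) = 1. Collecting the sign factors: -1.
The Legendre symbol is -1, so x^2 ≡ 7 (mod 571) has no solution.

no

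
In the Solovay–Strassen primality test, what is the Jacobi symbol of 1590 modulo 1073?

Reduce the numerator: 1590 ≡ 517 (mod 1073), so (1590 / 1073) = (517 / 1073).
517 ≡ 1 (mod 4), so quadratic reciprocity gives (517 / 1073) = (1073 / 517). Reduce: 1073 ≡ 39 (mod 517). Now have (39 / 517).
517 ≡ 1 (mod 4), so quadratic reciprocity gives (39 / 517) = (517 / 39). Reduce: 517 ≡ 10 (mod 39). Now have (10 / 39).
Factor out 2: 10 = 2·5. Since 39 ≡ 7 (mod 8), (2 / 39) = +1. Now have (5 / 39).
5 ≡ 1 (mod 4), so quadratic reciprocity gives (5 / 39) = (39 / 5). Reduce: 39 ≡ 4 (mod 5). Now have (4 / 5).
Factor out 2: 4 = 2^2. Since 5 ≡ 5 (mod 8), (2 / 5) = -1, and (2 / 5)^2 = +1. Now have (1 / 5).
(1 / 5) = 1. Collecting the sign factors: 1.

1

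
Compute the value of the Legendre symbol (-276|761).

-1

Pull out -1: (-276|761) = (-1|761)·(276|761). Since 761 ≡ 1 (mod 4), (-1|761) = +1. Now have (276|761).
Factor out 2: 276 = 2^2·69. Since 761 ≡ 1 (mod 8), (2|761) = +1, and (2|761)^2 = +1. Now have (69|761).
69 ≡ 1 (mod 4), so quadratic reciprocity gives (69|761) = (761|69). Reduce: 761 ≡ 2 (mod 69). Now have (2|69).
Factor out 2: 2 = 2. Since 69 ≡ 5 (mod 8), (2|69) = -1. Now have -(1|69).
(1|69) = 1. Collecting the sign factors: -1.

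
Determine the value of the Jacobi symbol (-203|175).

(-203|175)
  = (147|175)    [-203 ≡ 147 mod 175]
  = -(175|147)    [QR: both ≡ 3 mod 4, sign flips]
  = -(28|147)    [175 ≡ 28 mod 147]
  = -(7|147)    [147 ≡ 3 mod 8 ⇒ (2|147)^2 = +1]
  = (147|7)    [QR: both ≡ 3 mod 4, sign flips]
  = (0|7)    [147 ≡ 0 mod 7]
  = 0    [numerator 0, gcd > 1]

0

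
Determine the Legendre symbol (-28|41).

Reduce the numerator: -28 ≡ 13 (mod 41), so (-28|41) = (13|41).
13 ≡ 1 (mod 4), so quadratic reciprocity gives (13|41) = (41|13). Reduce: 41 ≡ 2 (mod 13). Now have (2|13).
Factor out 2: 2 = 2. Since 13 ≡ 5 (mod 8), (2|13) = -1. Now have -(1|13).
(1|13) = 1. Collecting the sign factors: -1.

-1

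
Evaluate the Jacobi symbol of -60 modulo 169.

Pull out -1: (-60|169) = (-1|169)·(60|169). Since 169 ≡ 1 (mod 4), (-1|169) = +1. Now have (60|169).
Factor out 2: 60 = 2^2·15. Since 169 ≡ 1 (mod 8), (2|169) = +1, and (2|169)^2 = +1. Now have (15|169).
169 ≡ 1 (mod 4), so quadratic reciprocity gives (15|169) = (169|15). Reduce: 169 ≡ 4 (mod 15). Now have (4|15).
Factor out 2: 4 = 2^2. Since 15 ≡ 7 (mod 8), (2|15) = +1, and (2|15)^2 = +1. Now have (1|15).
(1|15) = 1. Collecting the sign factors: 1.

1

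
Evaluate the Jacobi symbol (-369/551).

(-369/551)
  = -(369/551)    [551 ≡ 3 mod 4 ⇒ (-1/551) = -1]
  = -(551/369)    [QR: 369 ≡ 1 mod 4, sign kept]
  = -(182/369)    [551 ≡ 182 mod 369]
  = -(91/369)    [369 ≡ 1 mod 8 ⇒ (2/369) = +1]
  = -(369/91)    [QR: 369 ≡ 1 mod 4, sign kept]
  = -(5/91)    [369 ≡ 5 mod 91]
  = -(91/5)    [QR: 5 ≡ 1 mod 4, sign kept]
  = -(1/5)    [91 ≡ 1 mod 5]
  = -1    [(1/5) = 1]

-1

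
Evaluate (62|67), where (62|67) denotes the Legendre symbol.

(62|67)
  = -(31|67)    [67 ≡ 3 mod 8 ⇒ (2|67) = -1]
  = (67|31)    [QR: both ≡ 3 mod 4, sign flips]
  = (5|31)    [67 ≡ 5 mod 31]
  = (31|5)    [QR: 5 ≡ 1 mod 4, sign kept]
  = (1|5)    [31 ≡ 1 mod 5]
  = 1    [(1|5) = 1]

1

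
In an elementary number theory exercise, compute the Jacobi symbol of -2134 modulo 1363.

-1

Reduce the numerator: -2134 ≡ 592 (mod 1363), so (-2134|1363) = (592|1363).
Factor out 2: 592 = 2^4·37. Since 1363 ≡ 3 (mod 8), (2|1363) = -1, and (2|1363)^4 = +1. Now have (37|1363).
37 ≡ 1 (mod 4), so quadratic reciprocity gives (37|1363) = (1363|37). Reduce: 1363 ≡ 31 (mod 37). Now have (31|37).
37 ≡ 1 (mod 4), so quadratic reciprocity gives (31|37) = (37|31). Reduce: 37 ≡ 6 (mod 31). Now have (6|31).
Factor out 2: 6 = 2·3. Since 31 ≡ 7 (mod 8), (2|31) = +1. Now have (3|31).
Both 3 ≡ 3 and 31 ≡ 3 (mod 4), so reciprocity gives (3|31) = -(31|3). Reduce: 31 ≡ 1 (mod 3). Now have -(1|3).
(1|3) = 1. Collecting the sign factors: -1.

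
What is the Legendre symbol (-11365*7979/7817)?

By multiplicativity, (-11365·7979/7817) = (-11365/7817)·(7979/7817).
First factor (-11365/7817):
Pull out -1: (-11365/7817) = (-1/7817)·(11365/7817). Since 7817 ≡ 1 (mod 4), (-1/7817) = +1. Now have (11365/7817).
Reduce the numerator: 11365 ≡ 3548 (mod 7817), so (11365/7817) = (3548/7817).
Factor out 2: 3548 = 2^2·887. Since 7817 ≡ 1 (mod 8), (2/7817) = +1, and (2/7817)^2 = +1. Now have (887/7817).
7817 ≡ 1 (mod 4), so quadratic reciprocity gives (887/7817) = (7817/887). Reduce: 7817 ≡ 721 (mod 887). Now have (721/887).
721 ≡ 1 (mod 4), so quadratic reciprocity gives (721/887) = (887/721). Reduce: 887 ≡ 166 (mod 721). Now have (166/721).
Factor out 2: 166 = 2·83. Since 721 ≡ 1 (mod 8), (2/721) = +1. Now have (83/721).
721 ≡ 1 (mod 4), so quadratic reciprocity gives (83/721) = (721/83). Reduce: 721 ≡ 57 (mod 83). Now have (57/83).
57 ≡ 1 (mod 4), so quadratic reciprocity gives (57/83) = (83/57). Reduce: 83 ≡ 26 (mod 57). Now have (26/57).
Factor out 2: 26 = 2·13. Since 57 ≡ 1 (mod 8), (2/57) = +1. Now have (13/57).
13 ≡ 1 (mod 4), so quadratic reciprocity gives (13/57) = (57/13). Reduce: 57 ≡ 5 (mod 13). Now have (5/13).
5 ≡ 1 (mod 4), so quadratic reciprocity gives (5/13) = (13/5). Reduce: 13 ≡ 3 (mod 5). Now have (3/5).
5 ≡ 1 (mod 4), so quadratic reciprocity gives (3/5) = (5/3). Reduce: 5 ≡ 2 (mod 3). Now have (2/3).
Factor out 2: 2 = 2. Since 3 ≡ 3 (mod 8), (2/3) = -1. Now have -(1/3).
(1/3) = 1. Collecting the sign factors: -1.
Second factor (7979/7817):
Reduce the numerator: 7979 ≡ 162 (mod 7817), so (7979/7817) = (162/7817).
Factor out 2: 162 = 2·81. Since 7817 ≡ 1 (mod 8), (2/7817) = +1. Now have (81/7817).
81 ≡ 1 (mod 4), so quadratic reciprocity gives (81/7817) = (7817/81). Reduce: 7817 ≡ 41 (mod 81). Now have (41/81).
41 ≡ 1 (mod 4), so quadratic reciprocity gives (41/81) = (81/41). Reduce: 81 ≡ 40 (mod 41). Now have (40/41).
Factor out 2: 40 = 2^3·5. Since 41 ≡ 1 (mod 8), (2/41) = +1, and (2/41)^3 = +1. Now have (5/41).
5 ≡ 1 (mod 4), so quadratic reciprocity gives (5/41) = (41/5). Reduce: 41 ≡ 1 (mod 5). Now have (1/5).
(1/5) = 1. Collecting the sign factors: 1.
Product: (-1)·(1) = -1.

-1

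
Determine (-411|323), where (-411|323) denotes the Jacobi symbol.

-1

Pull out -1: (-411|323) = (-1|323)·(411|323). Since 323 ≡ 3 (mod 4), (-1|323) = -1. Now have -(411|323).
Reduce the numerator: 411 ≡ 88 (mod 323), so (411|323) = (88|323).
Factor out 2: 88 = 2^3·11. Since 323 ≡ 3 (mod 8), (2|323) = -1, and (2|323)^3 = -1. Now have (11|323).
Both 11 ≡ 3 and 323 ≡ 3 (mod 4), so reciprocity gives (11|323) = -(323|11). Reduce: 323 ≡ 4 (mod 11). Now have -(4|11).
Factor out 2: 4 = 2^2. Since 11 ≡ 3 (mod 8), (2|11) = -1, and (2|11)^2 = +1. Now have -(1|11).
(1|11) = 1. Collecting the sign factors: -1.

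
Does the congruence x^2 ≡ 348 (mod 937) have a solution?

yes

(348/937)
  = (87/937)    [937 ≡ 1 mod 8 ⇒ (2/937)^2 = +1]
  = (937/87)    [QR: 937 ≡ 1 mod 4, sign kept]
  = (67/87)    [937 ≡ 67 mod 87]
  = -(87/67)    [QR: both ≡ 3 mod 4, sign flips]
  = -(20/67)    [87 ≡ 20 mod 67]
  = -(5/67)    [67 ≡ 3 mod 8 ⇒ (2/67)^2 = +1]
  = -(67/5)    [QR: 5 ≡ 1 mod 4, sign kept]
  = -(2/5)    [67 ≡ 2 mod 5]
  = (1/5)    [5 ≡ 5 mod 8 ⇒ (2/5) = -1]
  = 1    [(1/5) = 1]
The Legendre symbol is 1, so x^2 ≡ 348 (mod 937) has solution.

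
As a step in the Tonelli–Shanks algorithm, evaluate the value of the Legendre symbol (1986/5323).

Factor out 2: 1986 = 2·993. Since 5323 ≡ 3 (mod 8), (2/5323) = -1. Now have -(993/5323).
993 ≡ 1 (mod 4), so quadratic reciprocity gives (993/5323) = (5323/993). Reduce: 5323 ≡ 358 (mod 993). Now have -(358/993).
Factor out 2: 358 = 2·179. Since 993 ≡ 1 (mod 8), (2/993) = +1. Now have -(179/993).
993 ≡ 1 (mod 4), so quadratic reciprocity gives (179/993) = (993/179). Reduce: 993 ≡ 98 (mod 179). Now have -(98/179).
Factor out 2: 98 = 2·49. Since 179 ≡ 3 (mod 8), (2/179) = -1. Now have (49/179).
49 ≡ 1 (mod 4), so quadratic reciprocity gives (49/179) = (179/49). Reduce: 179 ≡ 32 (mod 49). Now have (32/49).
Factor out 2: 32 = 2^5. Since 49 ≡ 1 (mod 8), (2/49) = +1, and (2/49)^5 = +1. Now have (1/49).
(1/49) = 1. Collecting the sign factors: 1.

1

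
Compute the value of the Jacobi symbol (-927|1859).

-1

Pull out -1: (-927|1859) = (-1|1859)·(927|1859). Since 1859 ≡ 3 (mod 4), (-1|1859) = -1. Now have -(927|1859).
Both 927 ≡ 3 and 1859 ≡ 3 (mod 4), so reciprocity gives (927|1859) = -(1859|927). Reduce: 1859 ≡ 5 (mod 927). Now have (5|927).
5 ≡ 1 (mod 4), so quadratic reciprocity gives (5|927) = (927|5). Reduce: 927 ≡ 2 (mod 5). Now have (2|5).
Factor out 2: 2 = 2. Since 5 ≡ 5 (mod 8), (2|5) = -1. Now have -(1|5).
(1|5) = 1. Collecting the sign factors: -1.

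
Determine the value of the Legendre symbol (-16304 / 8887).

Pull out -1: (-16304 / 8887) = (-1 / 8887)·(16304 / 8887). Since 8887 ≡ 3 (mod 4), (-1 / 8887) = -1. Now have -(16304 / 8887).
Reduce the numerator: 16304 ≡ 7417 (mod 8887), so (16304 / 8887) = (7417 / 8887).
7417 ≡ 1 (mod 4), so quadratic reciprocity gives (7417 / 8887) = (8887 / 7417). Reduce: 8887 ≡ 1470 (mod 7417). Now have -(1470 / 7417).
Factor out 2: 1470 = 2·735. Since 7417 ≡ 1 (mod 8), (2 / 7417) = +1. Now have -(735 / 7417).
7417 ≡ 1 (mod 4), so quadratic reciprocity gives (735 / 7417) = (7417 / 735). Reduce: 7417 ≡ 67 (mod 735). Now have -(67 / 735).
Both 67 ≡ 3 and 735 ≡ 3 (mod 4), so reciprocity gives (67 / 735) = -(735 / 67). Reduce: 735 ≡ 65 (mod 67). Now have (65 / 67).
65 ≡ 1 (mod 4), so quadratic reciprocity gives (65 / 67) = (67 / 65). Reduce: 67 ≡ 2 (mod 65). Now have (2 / 65).
Factor out 2: 2 = 2. Since 65 ≡ 1 (mod 8), (2 / 65) = +1. Now have (1 / 65).
(1 / 65) = 1. Collecting the sign factors: 1.

1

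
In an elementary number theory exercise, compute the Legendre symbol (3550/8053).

Factor out 2: 3550 = 2·1775. Since 8053 ≡ 5 (mod 8), (2/8053) = -1. Now have -(1775/8053).
8053 ≡ 1 (mod 4), so quadratic reciprocity gives (1775/8053) = (8053/1775). Reduce: 8053 ≡ 953 (mod 1775). Now have -(953/1775).
953 ≡ 1 (mod 4), so quadratic reciprocity gives (953/1775) = (1775/953). Reduce: 1775 ≡ 822 (mod 953). Now have -(822/953).
Factor out 2: 822 = 2·411. Since 953 ≡ 1 (mod 8), (2/953) = +1. Now have -(411/953).
953 ≡ 1 (mod 4), so quadratic reciprocity gives (411/953) = (953/411). Reduce: 953 ≡ 131 (mod 411). Now have -(131/411).
Both 131 ≡ 3 and 411 ≡ 3 (mod 4), so reciprocity gives (131/411) = -(411/131). Reduce: 411 ≡ 18 (mod 131). Now have (18/131).
Factor out 2: 18 = 2·9. Since 131 ≡ 3 (mod 8), (2/131) = -1. Now have -(9/131).
9 ≡ 1 (mod 4), so quadratic reciprocity gives (9/131) = (131/9). Reduce: 131 ≡ 5 (mod 9). Now have -(5/9).
5 ≡ 1 (mod 4), so quadratic reciprocity gives (5/9) = (9/5). Reduce: 9 ≡ 4 (mod 5). Now have -(4/5).
Factor out 2: 4 = 2^2. Since 5 ≡ 5 (mod 8), (2/5) = -1, and (2/5)^2 = +1. Now have -(1/5).
(1/5) = 1. Collecting the sign factors: -1.

-1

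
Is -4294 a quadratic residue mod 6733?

(-4294/6733)
  = (2439/6733)    [-4294 ≡ 2439 mod 6733]
  = (6733/2439)    [QR: 6733 ≡ 1 mod 4, sign kept]
  = (1855/2439)    [6733 ≡ 1855 mod 2439]
  = -(2439/1855)    [QR: both ≡ 3 mod 4, sign flips]
  = -(584/1855)    [2439 ≡ 584 mod 1855]
  = -(73/1855)    [1855 ≡ 7 mod 8 ⇒ (2/1855)^3 = +1]
  = -(1855/73)    [QR: 73 ≡ 1 mod 4, sign kept]
  = -(30/73)    [1855 ≡ 30 mod 73]
  = -(15/73)    [73 ≡ 1 mod 8 ⇒ (2/73) = +1]
  = -(73/15)    [QR: 73 ≡ 1 mod 4, sign kept]
  = -(13/15)    [73 ≡ 13 mod 15]
  = -(15/13)    [QR: 13 ≡ 1 mod 4, sign kept]
  = -(2/13)    [15 ≡ 2 mod 13]
  = (1/13)    [13 ≡ 5 mod 8 ⇒ (2/13) = -1]
  = 1    [(1/13) = 1]
(-4294/6733) = 1, and 6733 is prime, so -4294 is a quadratic residue mod 6733.

yes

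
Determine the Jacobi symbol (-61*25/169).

By multiplicativity, (-61·25/169) = (-61/169)·(25/169).
First factor (-61/169):
Pull out -1: (-61/169) = (-1/169)·(61/169). Since 169 ≡ 1 (mod 4), (-1/169) = +1. Now have (61/169).
61 ≡ 1 (mod 4), so quadratic reciprocity gives (61/169) = (169/61). Reduce: 169 ≡ 47 (mod 61). Now have (47/61).
61 ≡ 1 (mod 4), so quadratic reciprocity gives (47/61) = (61/47). Reduce: 61 ≡ 14 (mod 47). Now have (14/47).
Factor out 2: 14 = 2·7. Since 47 ≡ 7 (mod 8), (2/47) = +1. Now have (7/47).
Both 7 ≡ 3 and 47 ≡ 3 (mod 4), so reciprocity gives (7/47) = -(47/7). Reduce: 47 ≡ 5 (mod 7). Now have -(5/7).
5 ≡ 1 (mod 4), so quadratic reciprocity gives (5/7) = (7/5). Reduce: 7 ≡ 2 (mod 5). Now have -(2/5).
Factor out 2: 2 = 2. Since 5 ≡ 5 (mod 8), (2/5) = -1. Now have (1/5).
(1/5) = 1. Collecting the sign factors: 1.
Second factor (25/169):
25 ≡ 1 (mod 4), so quadratic reciprocity gives (25/169) = (169/25). Reduce: 169 ≡ 19 (mod 25). Now have (19/25).
25 ≡ 1 (mod 4), so quadratic reciprocity gives (19/25) = (25/19). Reduce: 25 ≡ 6 (mod 19). Now have (6/19).
Factor out 2: 6 = 2·3. Since 19 ≡ 3 (mod 8), (2/19) = -1. Now have -(3/19).
Both 3 ≡ 3 and 19 ≡ 3 (mod 4), so reciprocity gives (3/19) = -(19/3). Reduce: 19 ≡ 1 (mod 3). Now have (1/3).
(1/3) = 1. Collecting the sign factors: 1.
Product: (1)·(1) = 1.

1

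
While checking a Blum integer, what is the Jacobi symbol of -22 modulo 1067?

Pull out -1: (-22/1067) = (-1/1067)·(22/1067). Since 1067 ≡ 3 (mod 4), (-1/1067) = -1. Now have -(22/1067).
Factor out 2: 22 = 2·11. Since 1067 ≡ 3 (mod 8), (2/1067) = -1. Now have (11/1067).
Both 11 ≡ 3 and 1067 ≡ 3 (mod 4), so reciprocity gives (11/1067) = -(1067/11). Reduce: 1067 ≡ 0 (mod 11). Now have -(0/11).
The numerator is now 0 with denominator 11 > 1: the symbol is 0.

0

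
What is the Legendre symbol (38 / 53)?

(38 / 53)
  = -(19 / 53)    [53 ≡ 5 mod 8 ⇒ (2 / 53) = -1]
  = -(53 / 19)    [QR: 53 ≡ 1 mod 4, sign kept]
  = -(15 / 19)    [53 ≡ 15 mod 19]
  = (19 / 15)    [QR: both ≡ 3 mod 4, sign flips]
  = (4 / 15)    [19 ≡ 4 mod 15]
  = (1 / 15)    [15 ≡ 7 mod 8 ⇒ (2 / 15)^2 = +1]
  = 1    [(1 / 15) = 1]

1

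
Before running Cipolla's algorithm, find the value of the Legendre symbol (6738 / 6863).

1

Factor out 2: 6738 = 2·3369. Since 6863 ≡ 7 (mod 8), (2 / 6863) = +1. Now have (3369 / 6863).
3369 ≡ 1 (mod 4), so quadratic reciprocity gives (3369 / 6863) = (6863 / 3369). Reduce: 6863 ≡ 125 (mod 3369). Now have (125 / 3369).
125 ≡ 1 (mod 4), so quadratic reciprocity gives (125 / 3369) = (3369 / 125). Reduce: 3369 ≡ 119 (mod 125). Now have (119 / 125).
125 ≡ 1 (mod 4), so quadratic reciprocity gives (119 / 125) = (125 / 119). Reduce: 125 ≡ 6 (mod 119). Now have (6 / 119).
Factor out 2: 6 = 2·3. Since 119 ≡ 7 (mod 8), (2 / 119) = +1. Now have (3 / 119).
Both 3 ≡ 3 and 119 ≡ 3 (mod 4), so reciprocity gives (3 / 119) = -(119 / 3). Reduce: 119 ≡ 2 (mod 3). Now have -(2 / 3).
Factor out 2: 2 = 2. Since 3 ≡ 3 (mod 8), (2 / 3) = -1. Now have (1 / 3).
(1 / 3) = 1. Collecting the sign factors: 1.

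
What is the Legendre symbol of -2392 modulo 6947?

1

(-2392/6947)
  = (4555/6947)    [-2392 ≡ 4555 mod 6947]
  = -(6947/4555)    [QR: both ≡ 3 mod 4, sign flips]
  = -(2392/4555)    [6947 ≡ 2392 mod 4555]
  = (299/4555)    [4555 ≡ 3 mod 8 ⇒ (2/4555)^3 = -1]
  = -(4555/299)    [QR: both ≡ 3 mod 4, sign flips]
  = -(70/299)    [4555 ≡ 70 mod 299]
  = (35/299)    [299 ≡ 3 mod 8 ⇒ (2/299) = -1]
  = -(299/35)    [QR: both ≡ 3 mod 4, sign flips]
  = -(19/35)    [299 ≡ 19 mod 35]
  = (35/19)    [QR: both ≡ 3 mod 4, sign flips]
  = (16/19)    [35 ≡ 16 mod 19]
  = (1/19)    [19 ≡ 3 mod 8 ⇒ (2/19)^4 = +1]
  = 1    [(1/19) = 1]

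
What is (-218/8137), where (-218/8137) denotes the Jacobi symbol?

(-218/8137)
  = (7919/8137)    [-218 ≡ 7919 mod 8137]
  = (8137/7919)    [QR: 8137 ≡ 1 mod 4, sign kept]
  = (218/7919)    [8137 ≡ 218 mod 7919]
  = (109/7919)    [7919 ≡ 7 mod 8 ⇒ (2/7919) = +1]
  = (7919/109)    [QR: 109 ≡ 1 mod 4, sign kept]
  = (71/109)    [7919 ≡ 71 mod 109]
  = (109/71)    [QR: 109 ≡ 1 mod 4, sign kept]
  = (38/71)    [109 ≡ 38 mod 71]
  = (19/71)    [71 ≡ 7 mod 8 ⇒ (2/71) = +1]
  = -(71/19)    [QR: both ≡ 3 mod 4, sign flips]
  = -(14/19)    [71 ≡ 14 mod 19]
  = (7/19)    [19 ≡ 3 mod 8 ⇒ (2/19) = -1]
  = -(19/7)    [QR: both ≡ 3 mod 4, sign flips]
  = -(5/7)    [19 ≡ 5 mod 7]
  = -(7/5)    [QR: 5 ≡ 1 mod 4, sign kept]
  = -(2/5)    [7 ≡ 2 mod 5]
  = (1/5)    [5 ≡ 5 mod 8 ⇒ (2/5) = -1]
  = 1    [(1/5) = 1]

1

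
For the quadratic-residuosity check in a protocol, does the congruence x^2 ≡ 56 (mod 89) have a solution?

(56/89)
  = (7/89)    [89 ≡ 1 mod 8 ⇒ (2/89)^3 = +1]
  = (89/7)    [QR: 89 ≡ 1 mod 4, sign kept]
  = (5/7)    [89 ≡ 5 mod 7]
  = (7/5)    [QR: 5 ≡ 1 mod 4, sign kept]
  = (2/5)    [7 ≡ 2 mod 5]
  = -(1/5)    [5 ≡ 5 mod 8 ⇒ (2/5) = -1]
  = -1    [(1/5) = 1]
(56/89) = -1, and 89 is prime, so 56 is not a quadratic residue mod 89.

no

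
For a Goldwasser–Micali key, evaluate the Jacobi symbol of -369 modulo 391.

Reduce the numerator: -369 ≡ 22 (mod 391), so (-369/391) = (22/391).
Factor out 2: 22 = 2·11. Since 391 ≡ 7 (mod 8), (2/391) = +1. Now have (11/391).
Both 11 ≡ 3 and 391 ≡ 3 (mod 4), so reciprocity gives (11/391) = -(391/11). Reduce: 391 ≡ 6 (mod 11). Now have -(6/11).
Factor out 2: 6 = 2·3. Since 11 ≡ 3 (mod 8), (2/11) = -1. Now have (3/11).
Both 3 ≡ 3 and 11 ≡ 3 (mod 4), so reciprocity gives (3/11) = -(11/3). Reduce: 11 ≡ 2 (mod 3). Now have -(2/3).
Factor out 2: 2 = 2. Since 3 ≡ 3 (mod 8), (2/3) = -1. Now have (1/3).
(1/3) = 1. Collecting the sign factors: 1.

1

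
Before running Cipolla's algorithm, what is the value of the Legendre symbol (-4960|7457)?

Pull out -1: (-4960|7457) = (-1|7457)·(4960|7457). Since 7457 ≡ 1 (mod 4), (-1|7457) = +1. Now have (4960|7457).
Factor out 2: 4960 = 2^5·155. Since 7457 ≡ 1 (mod 8), (2|7457) = +1, and (2|7457)^5 = +1. Now have (155|7457).
7457 ≡ 1 (mod 4), so quadratic reciprocity gives (155|7457) = (7457|155). Reduce: 7457 ≡ 17 (mod 155). Now have (17|155).
17 ≡ 1 (mod 4), so quadratic reciprocity gives (17|155) = (155|17). Reduce: 155 ≡ 2 (mod 17). Now have (2|17).
Factor out 2: 2 = 2. Since 17 ≡ 1 (mod 8), (2|17) = +1. Now have (1|17).
(1|17) = 1. Collecting the sign factors: 1.

1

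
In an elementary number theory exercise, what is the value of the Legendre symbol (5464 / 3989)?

1

Reduce the numerator: 5464 ≡ 1475 (mod 3989), so (5464 / 3989) = (1475 / 3989).
3989 ≡ 1 (mod 4), so quadratic reciprocity gives (1475 / 3989) = (3989 / 1475). Reduce: 3989 ≡ 1039 (mod 1475). Now have (1039 / 1475).
Both 1039 ≡ 3 and 1475 ≡ 3 (mod 4), so reciprocity gives (1039 / 1475) = -(1475 / 1039). Reduce: 1475 ≡ 436 (mod 1039). Now have -(436 / 1039).
Factor out 2: 436 = 2^2·109. Since 1039 ≡ 7 (mod 8), (2 / 1039) = +1, and (2 / 1039)^2 = +1. Now have -(109 / 1039).
109 ≡ 1 (mod 4), so quadratic reciprocity gives (109 / 1039) = (1039 / 109). Reduce: 1039 ≡ 58 (mod 109). Now have -(58 / 109).
Factor out 2: 58 = 2·29. Since 109 ≡ 5 (mod 8), (2 / 109) = -1. Now have (29 / 109).
29 ≡ 1 (mod 4), so quadratic reciprocity gives (29 / 109) = (109 / 29). Reduce: 109 ≡ 22 (mod 29). Now have (22 / 29).
Factor out 2: 22 = 2·11. Since 29 ≡ 5 (mod 8), (2 / 29) = -1. Now have -(11 / 29).
29 ≡ 1 (mod 4), so quadratic reciprocity gives (11 / 29) = (29 / 11). Reduce: 29 ≡ 7 (mod 11). Now have -(7 / 11).
Both 7 ≡ 3 and 11 ≡ 3 (mod 4), so reciprocity gives (7 / 11) = -(11 / 7). Reduce: 11 ≡ 4 (mod 7). Now have (4 / 7).
Factor out 2: 4 = 2^2. Since 7 ≡ 7 (mod 8), (2 / 7) = +1, and (2 / 7)^2 = +1. Now have (1 / 7).
(1 / 7) = 1. Collecting the sign factors: 1.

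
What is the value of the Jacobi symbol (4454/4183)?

Reduce the numerator: 4454 ≡ 271 (mod 4183), so (4454/4183) = (271/4183).
Both 271 ≡ 3 and 4183 ≡ 3 (mod 4), so reciprocity gives (271/4183) = -(4183/271). Reduce: 4183 ≡ 118 (mod 271). Now have -(118/271).
Factor out 2: 118 = 2·59. Since 271 ≡ 7 (mod 8), (2/271) = +1. Now have -(59/271).
Both 59 ≡ 3 and 271 ≡ 3 (mod 4), so reciprocity gives (59/271) = -(271/59). Reduce: 271 ≡ 35 (mod 59). Now have (35/59).
Both 35 ≡ 3 and 59 ≡ 3 (mod 4), so reciprocity gives (35/59) = -(59/35). Reduce: 59 ≡ 24 (mod 35). Now have -(24/35).
Factor out 2: 24 = 2^3·3. Since 35 ≡ 3 (mod 8), (2/35) = -1, and (2/35)^3 = -1. Now have (3/35).
Both 3 ≡ 3 and 35 ≡ 3 (mod 4), so reciprocity gives (3/35) = -(35/3). Reduce: 35 ≡ 2 (mod 3). Now have -(2/3).
Factor out 2: 2 = 2. Since 3 ≡ 3 (mod 8), (2/3) = -1. Now have (1/3).
(1/3) = 1. Collecting the sign factors: 1.

1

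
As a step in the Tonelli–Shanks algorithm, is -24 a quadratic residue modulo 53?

(-24/53)
  = (24/53)    [53 ≡ 1 mod 4 ⇒ (-1/53) = +1]
  = -(3/53)    [53 ≡ 5 mod 8 ⇒ (2/53)^3 = -1]
  = -(53/3)    [QR: 53 ≡ 1 mod 4, sign kept]
  = -(2/3)    [53 ≡ 2 mod 3]
  = (1/3)    [3 ≡ 3 mod 8 ⇒ (2/3) = -1]
  = 1    [(1/3) = 1]
(-24/53) = 1, and 53 is prime, so -24 is a quadratic residue mod 53.

yes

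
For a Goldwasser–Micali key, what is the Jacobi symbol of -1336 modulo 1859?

Pull out -1: (-1336|1859) = (-1|1859)·(1336|1859). Since 1859 ≡ 3 (mod 4), (-1|1859) = -1. Now have -(1336|1859).
Factor out 2: 1336 = 2^3·167. Since 1859 ≡ 3 (mod 8), (2|1859) = -1, and (2|1859)^3 = -1. Now have (167|1859).
Both 167 ≡ 3 and 1859 ≡ 3 (mod 4), so reciprocity gives (167|1859) = -(1859|167). Reduce: 1859 ≡ 22 (mod 167). Now have -(22|167).
Factor out 2: 22 = 2·11. Since 167 ≡ 7 (mod 8), (2|167) = +1. Now have -(11|167).
Both 11 ≡ 3 and 167 ≡ 3 (mod 4), so reciprocity gives (11|167) = -(167|11). Reduce: 167 ≡ 2 (mod 11). Now have (2|11).
Factor out 2: 2 = 2. Since 11 ≡ 3 (mod 8), (2|11) = -1. Now have -(1|11).
(1|11) = 1. Collecting the sign factors: -1.

-1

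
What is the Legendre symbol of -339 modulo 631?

Reduce the numerator: -339 ≡ 292 (mod 631), so (-339/631) = (292/631).
Factor out 2: 292 = 2^2·73. Since 631 ≡ 7 (mod 8), (2/631) = +1, and (2/631)^2 = +1. Now have (73/631).
73 ≡ 1 (mod 4), so quadratic reciprocity gives (73/631) = (631/73). Reduce: 631 ≡ 47 (mod 73). Now have (47/73).
73 ≡ 1 (mod 4), so quadratic reciprocity gives (47/73) = (73/47). Reduce: 73 ≡ 26 (mod 47). Now have (26/47).
Factor out 2: 26 = 2·13. Since 47 ≡ 7 (mod 8), (2/47) = +1. Now have (13/47).
13 ≡ 1 (mod 4), so quadratic reciprocity gives (13/47) = (47/13). Reduce: 47 ≡ 8 (mod 13). Now have (8/13).
Factor out 2: 8 = 2^3. Since 13 ≡ 5 (mod 8), (2/13) = -1, and (2/13)^3 = -1. Now have -(1/13).
(1/13) = 1. Collecting the sign factors: -1.

-1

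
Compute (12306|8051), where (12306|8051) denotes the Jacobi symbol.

1

(12306|8051)
  = (4255|8051)    [12306 ≡ 4255 mod 8051]
  = -(8051|4255)    [QR: both ≡ 3 mod 4, sign flips]
  = -(3796|4255)    [8051 ≡ 3796 mod 4255]
  = -(949|4255)    [4255 ≡ 7 mod 8 ⇒ (2|4255)^2 = +1]
  = -(4255|949)    [QR: 949 ≡ 1 mod 4, sign kept]
  = -(459|949)    [4255 ≡ 459 mod 949]
  = -(949|459)    [QR: 949 ≡ 1 mod 4, sign kept]
  = -(31|459)    [949 ≡ 31 mod 459]
  = (459|31)    [QR: both ≡ 3 mod 4, sign flips]
  = (25|31)    [459 ≡ 25 mod 31]
  = (31|25)    [QR: 25 ≡ 1 mod 4, sign kept]
  = (6|25)    [31 ≡ 6 mod 25]
  = (3|25)    [25 ≡ 1 mod 8 ⇒ (2|25) = +1]
  = (25|3)    [QR: 25 ≡ 1 mod 4, sign kept]
  = (1|3)    [25 ≡ 1 mod 3]
  = 1    [(1|3) = 1]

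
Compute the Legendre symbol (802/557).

-1

(802/557)
  = (245/557)    [802 ≡ 245 mod 557]
  = (557/245)    [QR: 245 ≡ 1 mod 4, sign kept]
  = (67/245)    [557 ≡ 67 mod 245]
  = (245/67)    [QR: 245 ≡ 1 mod 4, sign kept]
  = (44/67)    [245 ≡ 44 mod 67]
  = (11/67)    [67 ≡ 3 mod 8 ⇒ (2/67)^2 = +1]
  = -(67/11)    [QR: both ≡ 3 mod 4, sign flips]
  = -(1/11)    [67 ≡ 1 mod 11]
  = -1    [(1/11) = 1]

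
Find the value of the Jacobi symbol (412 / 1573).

1

Factor out 2: 412 = 2^2·103. Since 1573 ≡ 5 (mod 8), (2 / 1573) = -1, and (2 / 1573)^2 = +1. Now have (103 / 1573).
1573 ≡ 1 (mod 4), so quadratic reciprocity gives (103 / 1573) = (1573 / 103). Reduce: 1573 ≡ 28 (mod 103). Now have (28 / 103).
Factor out 2: 28 = 2^2·7. Since 103 ≡ 7 (mod 8), (2 / 103) = +1, and (2 / 103)^2 = +1. Now have (7 / 103).
Both 7 ≡ 3 and 103 ≡ 3 (mod 4), so reciprocity gives (7 / 103) = -(103 / 7). Reduce: 103 ≡ 5 (mod 7). Now have -(5 / 7).
5 ≡ 1 (mod 4), so quadratic reciprocity gives (5 / 7) = (7 / 5). Reduce: 7 ≡ 2 (mod 5). Now have -(2 / 5).
Factor out 2: 2 = 2. Since 5 ≡ 5 (mod 8), (2 / 5) = -1. Now have (1 / 5).
(1 / 5) = 1. Collecting the sign factors: 1.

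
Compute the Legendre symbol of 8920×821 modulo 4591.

-1

By multiplicativity, (8920·821/4591) = (8920/4591)·(821/4591).
First factor (8920/4591):
(8920/4591)
  = (4329/4591)    [8920 ≡ 4329 mod 4591]
  = (4591/4329)    [QR: 4329 ≡ 1 mod 4, sign kept]
  = (262/4329)    [4591 ≡ 262 mod 4329]
  = (131/4329)    [4329 ≡ 1 mod 8 ⇒ (2/4329) = +1]
  = (4329/131)    [QR: 4329 ≡ 1 mod 4, sign kept]
  = (6/131)    [4329 ≡ 6 mod 131]
  = -(3/131)    [131 ≡ 3 mod 8 ⇒ (2/131) = -1]
  = (131/3)    [QR: both ≡ 3 mod 4, sign flips]
  = (2/3)    [131 ≡ 2 mod 3]
  = -(1/3)    [3 ≡ 3 mod 8 ⇒ (2/3) = -1]
  = -1    [(1/3) = 1]
Second factor (821/4591):
(821/4591)
  = (4591/821)    [QR: 821 ≡ 1 mod 4, sign kept]
  = (486/821)    [4591 ≡ 486 mod 821]
  = -(243/821)    [821 ≡ 5 mod 8 ⇒ (2/821) = -1]
  = -(821/243)    [QR: 821 ≡ 1 mod 4, sign kept]
  = -(92/243)    [821 ≡ 92 mod 243]
  = -(23/243)    [243 ≡ 3 mod 8 ⇒ (2/243)^2 = +1]
  = (243/23)    [QR: both ≡ 3 mod 4, sign flips]
  = (13/23)    [243 ≡ 13 mod 23]
  = (23/13)    [QR: 13 ≡ 1 mod 4, sign kept]
  = (10/13)    [23 ≡ 10 mod 13]
  = -(5/13)    [13 ≡ 5 mod 8 ⇒ (2/13) = -1]
  = -(13/5)    [QR: 5 ≡ 1 mod 4, sign kept]
  = -(3/5)    [13 ≡ 3 mod 5]
  = -(5/3)    [QR: 5 ≡ 1 mod 4, sign kept]
  = -(2/3)    [5 ≡ 2 mod 3]
  = (1/3)    [3 ≡ 3 mod 8 ⇒ (2/3) = -1]
  = 1    [(1/3) = 1]
Product: (-1)·(1) = -1.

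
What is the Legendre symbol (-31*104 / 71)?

By multiplicativity, (-31·104 / 71) = (-31 / 71)·(104 / 71).
First factor (-31 / 71):
(-31 / 71)
  = (40 / 71)    [-31 ≡ 40 mod 71]
  = (5 / 71)    [71 ≡ 7 mod 8 ⇒ (2 / 71)^3 = +1]
  = (71 / 5)    [QR: 5 ≡ 1 mod 4, sign kept]
  = (1 / 5)    [71 ≡ 1 mod 5]
  = 1    [(1 / 5) = 1]
Second factor (104 / 71):
(104 / 71)
  = (33 / 71)    [104 ≡ 33 mod 71]
  = (71 / 33)    [QR: 33 ≡ 1 mod 4, sign kept]
  = (5 / 33)    [71 ≡ 5 mod 33]
  = (33 / 5)    [QR: 5 ≡ 1 mod 4, sign kept]
  = (3 / 5)    [33 ≡ 3 mod 5]
  = (5 / 3)    [QR: 5 ≡ 1 mod 4, sign kept]
  = (2 / 3)    [5 ≡ 2 mod 3]
  = -(1 / 3)    [3 ≡ 3 mod 8 ⇒ (2 / 3) = -1]
  = -1    [(1 / 3) = 1]
Product: (1)·(-1) = -1.

-1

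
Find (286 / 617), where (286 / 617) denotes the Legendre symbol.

-1

Factor out 2: 286 = 2·143. Since 617 ≡ 1 (mod 8), (2 / 617) = +1. Now have (143 / 617).
617 ≡ 1 (mod 4), so quadratic reciprocity gives (143 / 617) = (617 / 143). Reduce: 617 ≡ 45 (mod 143). Now have (45 / 143).
45 ≡ 1 (mod 4), so quadratic reciprocity gives (45 / 143) = (143 / 45). Reduce: 143 ≡ 8 (mod 45). Now have (8 / 45).
Factor out 2: 8 = 2^3. Since 45 ≡ 5 (mod 8), (2 / 45) = -1, and (2 / 45)^3 = -1. Now have -(1 / 45).
(1 / 45) = 1. Collecting the sign factors: -1.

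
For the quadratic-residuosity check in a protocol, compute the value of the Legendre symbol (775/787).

(775/787)
  = -(787/775)    [QR: both ≡ 3 mod 4, sign flips]
  = -(12/775)    [787 ≡ 12 mod 775]
  = -(3/775)    [775 ≡ 7 mod 8 ⇒ (2/775)^2 = +1]
  = (775/3)    [QR: both ≡ 3 mod 4, sign flips]
  = (1/3)    [775 ≡ 1 mod 3]
  = 1    [(1/3) = 1]

1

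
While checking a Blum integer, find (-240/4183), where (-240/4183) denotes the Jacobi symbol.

(-240/4183)
  = -(240/4183)    [4183 ≡ 3 mod 4 ⇒ (-1/4183) = -1]
  = -(15/4183)    [4183 ≡ 7 mod 8 ⇒ (2/4183)^4 = +1]
  = (4183/15)    [QR: both ≡ 3 mod 4, sign flips]
  = (13/15)    [4183 ≡ 13 mod 15]
  = (15/13)    [QR: 13 ≡ 1 mod 4, sign kept]
  = (2/13)    [15 ≡ 2 mod 13]
  = -(1/13)    [13 ≡ 5 mod 8 ⇒ (2/13) = -1]
  = -1    [(1/13) = 1]

-1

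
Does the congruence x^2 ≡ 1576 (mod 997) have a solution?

Reduce the numerator: 1576 ≡ 579 (mod 997), so (1576/997) = (579/997).
997 ≡ 1 (mod 4), so quadratic reciprocity gives (579/997) = (997/579). Reduce: 997 ≡ 418 (mod 579). Now have (418/579).
Factor out 2: 418 = 2·209. Since 579 ≡ 3 (mod 8), (2/579) = -1. Now have -(209/579).
209 ≡ 1 (mod 4), so quadratic reciprocity gives (209/579) = (579/209). Reduce: 579 ≡ 161 (mod 209). Now have -(161/209).
161 ≡ 1 (mod 4), so quadratic reciprocity gives (161/209) = (209/161). Reduce: 209 ≡ 48 (mod 161). Now have -(48/161).
Factor out 2: 48 = 2^4·3. Since 161 ≡ 1 (mod 8), (2/161) = +1, and (2/161)^4 = +1. Now have -(3/161).
161 ≡ 1 (mod 4), so quadratic reciprocity gives (3/161) = (161/3). Reduce: 161 ≡ 2 (mod 3). Now have -(2/3).
Factor out 2: 2 = 2. Since 3 ≡ 3 (mod 8), (2/3) = -1. Now have (1/3).
(1/3) = 1. Collecting the sign factors: 1.
The Legendre symbol is 1, so x^2 ≡ 1576 (mod 997) has solution.

yes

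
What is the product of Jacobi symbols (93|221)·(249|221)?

-1

By multiplicativity, (93·249|221) = (93|221)·(249|221).
First factor (93|221):
93 ≡ 1 (mod 4), so quadratic reciprocity gives (93|221) = (221|93). Reduce: 221 ≡ 35 (mod 93). Now have (35|93).
93 ≡ 1 (mod 4), so quadratic reciprocity gives (35|93) = (93|35). Reduce: 93 ≡ 23 (mod 35). Now have (23|35).
Both 23 ≡ 3 and 35 ≡ 3 (mod 4), so reciprocity gives (23|35) = -(35|23). Reduce: 35 ≡ 12 (mod 23). Now have -(12|23).
Factor out 2: 12 = 2^2·3. Since 23 ≡ 7 (mod 8), (2|23) = +1, and (2|23)^2 = +1. Now have -(3|23).
Both 3 ≡ 3 and 23 ≡ 3 (mod 4), so reciprocity gives (3|23) = -(23|3). Reduce: 23 ≡ 2 (mod 3). Now have (2|3).
Factor out 2: 2 = 2. Since 3 ≡ 3 (mod 8), (2|3) = -1. Now have -(1|3).
(1|3) = 1. Collecting the sign factors: -1.
Second factor (249|221):
Reduce the numerator: 249 ≡ 28 (mod 221), so (249|221) = (28|221).
Factor out 2: 28 = 2^2·7. Since 221 ≡ 5 (mod 8), (2|221) = -1, and (2|221)^2 = +1. Now have (7|221).
221 ≡ 1 (mod 4), so quadratic reciprocity gives (7|221) = (221|7). Reduce: 221 ≡ 4 (mod 7). Now have (4|7).
Factor out 2: 4 = 2^2. Since 7 ≡ 7 (mod 8), (2|7) = +1, and (2|7)^2 = +1. Now have (1|7).
(1|7) = 1. Collecting the sign factors: 1.
Product: (-1)·(1) = -1.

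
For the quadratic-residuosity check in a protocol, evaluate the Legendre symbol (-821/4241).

(-821/4241)
  = (3420/4241)    [-821 ≡ 3420 mod 4241]
  = (855/4241)    [4241 ≡ 1 mod 8 ⇒ (2/4241)^2 = +1]
  = (4241/855)    [QR: 4241 ≡ 1 mod 4, sign kept]
  = (821/855)    [4241 ≡ 821 mod 855]
  = (855/821)    [QR: 821 ≡ 1 mod 4, sign kept]
  = (34/821)    [855 ≡ 34 mod 821]
  = -(17/821)    [821 ≡ 5 mod 8 ⇒ (2/821) = -1]
  = -(821/17)    [QR: 17 ≡ 1 mod 4, sign kept]
  = -(5/17)    [821 ≡ 5 mod 17]
  = -(17/5)    [QR: 5 ≡ 1 mod 4, sign kept]
  = -(2/5)    [17 ≡ 2 mod 5]
  = (1/5)    [5 ≡ 5 mod 8 ⇒ (2/5) = -1]
  = 1    [(1/5) = 1]

1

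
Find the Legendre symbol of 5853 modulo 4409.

1

Reduce the numerator: 5853 ≡ 1444 (mod 4409), so (5853/4409) = (1444/4409).
Factor out 2: 1444 = 2^2·361. Since 4409 ≡ 1 (mod 8), (2/4409) = +1, and (2/4409)^2 = +1. Now have (361/4409).
361 ≡ 1 (mod 4), so quadratic reciprocity gives (361/4409) = (4409/361). Reduce: 4409 ≡ 77 (mod 361). Now have (77/361).
77 ≡ 1 (mod 4), so quadratic reciprocity gives (77/361) = (361/77). Reduce: 361 ≡ 53 (mod 77). Now have (53/77).
53 ≡ 1 (mod 4), so quadratic reciprocity gives (53/77) = (77/53). Reduce: 77 ≡ 24 (mod 53). Now have (24/53).
Factor out 2: 24 = 2^3·3. Since 53 ≡ 5 (mod 8), (2/53) = -1, and (2/53)^3 = -1. Now have -(3/53).
53 ≡ 1 (mod 4), so quadratic reciprocity gives (3/53) = (53/3). Reduce: 53 ≡ 2 (mod 3). Now have -(2/3).
Factor out 2: 2 = 2. Since 3 ≡ 3 (mod 8), (2/3) = -1. Now have (1/3).
(1/3) = 1. Collecting the sign factors: 1.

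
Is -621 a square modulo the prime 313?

Reduce the numerator: -621 ≡ 5 (mod 313), so (-621/313) = (5/313).
5 ≡ 1 (mod 4), so quadratic reciprocity gives (5/313) = (313/5). Reduce: 313 ≡ 3 (mod 5). Now have (3/5).
5 ≡ 1 (mod 4), so quadratic reciprocity gives (3/5) = (5/3). Reduce: 5 ≡ 2 (mod 3). Now have (2/3).
Factor out 2: 2 = 2. Since 3 ≡ 3 (mod 8), (2/3) = -1. Now have -(1/3).
(1/3) = 1. Collecting the sign factors: -1.
The Legendre symbol is -1, so x^2 ≡ -621 (mod 313) has no solution.

no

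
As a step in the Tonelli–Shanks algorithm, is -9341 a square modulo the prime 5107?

Reduce the numerator: -9341 ≡ 873 (mod 5107), so (-9341/5107) = (873/5107).
873 ≡ 1 (mod 4), so quadratic reciprocity gives (873/5107) = (5107/873). Reduce: 5107 ≡ 742 (mod 873). Now have (742/873).
Factor out 2: 742 = 2·371. Since 873 ≡ 1 (mod 8), (2/873) = +1. Now have (371/873).
873 ≡ 1 (mod 4), so quadratic reciprocity gives (371/873) = (873/371). Reduce: 873 ≡ 131 (mod 371). Now have (131/371).
Both 131 ≡ 3 and 371 ≡ 3 (mod 4), so reciprocity gives (131/371) = -(371/131). Reduce: 371 ≡ 109 (mod 131). Now have -(109/131).
109 ≡ 1 (mod 4), so quadratic reciprocity gives (109/131) = (131/109). Reduce: 131 ≡ 22 (mod 109). Now have -(22/109).
Factor out 2: 22 = 2·11. Since 109 ≡ 5 (mod 8), (2/109) = -1. Now have (11/109).
109 ≡ 1 (mod 4), so quadratic reciprocity gives (11/109) = (109/11). Reduce: 109 ≡ 10 (mod 11). Now have (10/11).
Factor out 2: 10 = 2·5. Since 11 ≡ 3 (mod 8), (2/11) = -1. Now have -(5/11).
5 ≡ 1 (mod 4), so quadratic reciprocity gives (5/11) = (11/5). Reduce: 11 ≡ 1 (mod 5). Now have -(1/5).
(1/5) = 1. Collecting the sign factors: -1.
(-9341/5107) = -1, and 5107 is prime, so -9341 is not a quadratic residue mod 5107.

no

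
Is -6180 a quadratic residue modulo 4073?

yes

(-6180/4073)
  = (1966/4073)    [-6180 ≡ 1966 mod 4073]
  = (983/4073)    [4073 ≡ 1 mod 8 ⇒ (2/4073) = +1]
  = (4073/983)    [QR: 4073 ≡ 1 mod 4, sign kept]
  = (141/983)    [4073 ≡ 141 mod 983]
  = (983/141)    [QR: 141 ≡ 1 mod 4, sign kept]
  = (137/141)    [983 ≡ 137 mod 141]
  = (141/137)    [QR: 137 ≡ 1 mod 4, sign kept]
  = (4/137)    [141 ≡ 4 mod 137]
  = (1/137)    [137 ≡ 1 mod 8 ⇒ (2/137)^2 = +1]
  = 1    [(1/137) = 1]
(-6180/4073) = 1, and 4073 is prime, so -6180 is a quadratic residue mod 4073.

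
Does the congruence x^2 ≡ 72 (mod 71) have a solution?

(72/71)
  = (1/71)    [72 ≡ 1 mod 71]
  = 1    [(1/71) = 1]
The Legendre symbol is 1, so x^2 ≡ 72 (mod 71) has solution.

yes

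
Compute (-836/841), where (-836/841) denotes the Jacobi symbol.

Pull out -1: (-836/841) = (-1/841)·(836/841). Since 841 ≡ 1 (mod 4), (-1/841) = +1. Now have (836/841).
Factor out 2: 836 = 2^2·209. Since 841 ≡ 1 (mod 8), (2/841) = +1, and (2/841)^2 = +1. Now have (209/841).
209 ≡ 1 (mod 4), so quadratic reciprocity gives (209/841) = (841/209). Reduce: 841 ≡ 5 (mod 209). Now have (5/209).
5 ≡ 1 (mod 4), so quadratic reciprocity gives (5/209) = (209/5). Reduce: 209 ≡ 4 (mod 5). Now have (4/5).
Factor out 2: 4 = 2^2. Since 5 ≡ 5 (mod 8), (2/5) = -1, and (2/5)^2 = +1. Now have (1/5).
(1/5) = 1. Collecting the sign factors: 1.

1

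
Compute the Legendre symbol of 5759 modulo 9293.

9293 ≡ 1 (mod 4), so quadratic reciprocity gives (5759/9293) = (9293/5759). Reduce: 9293 ≡ 3534 (mod 5759). Now have (3534/5759).
Factor out 2: 3534 = 2·1767. Since 5759 ≡ 7 (mod 8), (2/5759) = +1. Now have (1767/5759).
Both 1767 ≡ 3 and 5759 ≡ 3 (mod 4), so reciprocity gives (1767/5759) = -(5759/1767). Reduce: 5759 ≡ 458 (mod 1767). Now have -(458/1767).
Factor out 2: 458 = 2·229. Since 1767 ≡ 7 (mod 8), (2/1767) = +1. Now have -(229/1767).
229 ≡ 1 (mod 4), so quadratic reciprocity gives (229/1767) = (1767/229). Reduce: 1767 ≡ 164 (mod 229). Now have -(164/229).
Factor out 2: 164 = 2^2·41. Since 229 ≡ 5 (mod 8), (2/229) = -1, and (2/229)^2 = +1. Now have -(41/229).
41 ≡ 1 (mod 4), so quadratic reciprocity gives (41/229) = (229/41). Reduce: 229 ≡ 24 (mod 41). Now have -(24/41).
Factor out 2: 24 = 2^3·3. Since 41 ≡ 1 (mod 8), (2/41) = +1, and (2/41)^3 = +1. Now have -(3/41).
41 ≡ 1 (mod 4), so quadratic reciprocity gives (3/41) = (41/3). Reduce: 41 ≡ 2 (mod 3). Now have -(2/3).
Factor out 2: 2 = 2. Since 3 ≡ 3 (mod 8), (2/3) = -1. Now have (1/3).
(1/3) = 1. Collecting the sign factors: 1.

1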